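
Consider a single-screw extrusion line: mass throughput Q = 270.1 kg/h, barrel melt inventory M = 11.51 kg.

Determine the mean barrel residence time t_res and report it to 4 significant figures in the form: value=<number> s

Throughput in SI: Q_s = 270.1 kg/h ÷ 3600 s/h = 0.0750278 kg/s
t_res = M / Q_s = 11.51 / 0.0750278 = 153.41 s

value=153.4 s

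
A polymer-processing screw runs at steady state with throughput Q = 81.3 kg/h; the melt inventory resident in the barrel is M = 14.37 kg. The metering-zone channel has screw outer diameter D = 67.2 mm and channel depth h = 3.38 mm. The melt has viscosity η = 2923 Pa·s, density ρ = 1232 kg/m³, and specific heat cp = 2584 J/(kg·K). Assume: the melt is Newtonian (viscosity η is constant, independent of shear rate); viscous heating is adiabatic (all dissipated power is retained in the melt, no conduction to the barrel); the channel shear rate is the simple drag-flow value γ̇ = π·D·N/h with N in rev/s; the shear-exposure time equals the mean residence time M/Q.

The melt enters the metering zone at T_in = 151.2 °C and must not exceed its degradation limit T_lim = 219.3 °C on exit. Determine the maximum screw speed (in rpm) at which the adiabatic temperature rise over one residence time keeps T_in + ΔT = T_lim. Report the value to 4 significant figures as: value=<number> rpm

value=10.37 rpm

Throughput in SI: Q_s = 81.3 kg/h ÷ 3600 s/h = 0.0225833 kg/s
Mean residence time: t_res = M/Q_s = 14.37 kg / 0.0225833 kg/s = 636.31 s
Convert to metres: D = 0.0672 m, h = 0.00338 m
ΔT_a = T_lim − T_in = 219.3 − 151.2 = 68.1 K
γ̇_max² = ΔT_a·ρ·cp / (η·t_res) = [68.1 × 1232 × 2584] / [2923 × 636.31] = 116.561 s⁻²
γ̇_max = sqrt(116.561) = 10.7963 s⁻¹
Solve γ̇ = πDN/h for N: N_max = γ̇_max·h/(π·D) = 10.7963 × 0.00338 / (π × 0.0672) = 0.172852 rev/s = 10.3711 rpm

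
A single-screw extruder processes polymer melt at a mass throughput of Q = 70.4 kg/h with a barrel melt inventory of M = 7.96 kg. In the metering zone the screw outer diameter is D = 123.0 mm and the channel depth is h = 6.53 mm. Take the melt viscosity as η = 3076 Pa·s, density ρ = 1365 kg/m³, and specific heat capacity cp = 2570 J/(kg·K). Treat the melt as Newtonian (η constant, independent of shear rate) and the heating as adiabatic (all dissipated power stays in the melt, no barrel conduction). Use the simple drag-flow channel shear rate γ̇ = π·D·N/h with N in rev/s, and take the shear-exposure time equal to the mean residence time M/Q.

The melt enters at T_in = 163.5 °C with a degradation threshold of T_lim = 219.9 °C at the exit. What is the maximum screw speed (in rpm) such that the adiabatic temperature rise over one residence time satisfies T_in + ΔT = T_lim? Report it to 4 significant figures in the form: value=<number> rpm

value=12.75 rpm

Q_s = Q / 3600 = 70.4 / 3600 = 0.0195556 kg/s
t_res = M / Q_s = 7.96 ÷ 0.0195556 = 407.045 s
Convert to metres: D = 0.123 m, h = 0.00653 m
Allowable rise: ΔT_a = T_lim − T_in = 219.9 − 163.5 = 56.4 K
γ̇_max² = ΔT_a·ρ·cp/(η·t_res) = 56.4·1365·2570/(3076·407.045) = 158.021 s⁻²
Take the square root: γ̇_max = √(158.021) = 12.5707 s⁻¹
N_max = γ̇_max·h / (π·D) = 12.5707 · 0.00653 / (π · 0.123) = 0.21243 rev/s = 12.7458 rpm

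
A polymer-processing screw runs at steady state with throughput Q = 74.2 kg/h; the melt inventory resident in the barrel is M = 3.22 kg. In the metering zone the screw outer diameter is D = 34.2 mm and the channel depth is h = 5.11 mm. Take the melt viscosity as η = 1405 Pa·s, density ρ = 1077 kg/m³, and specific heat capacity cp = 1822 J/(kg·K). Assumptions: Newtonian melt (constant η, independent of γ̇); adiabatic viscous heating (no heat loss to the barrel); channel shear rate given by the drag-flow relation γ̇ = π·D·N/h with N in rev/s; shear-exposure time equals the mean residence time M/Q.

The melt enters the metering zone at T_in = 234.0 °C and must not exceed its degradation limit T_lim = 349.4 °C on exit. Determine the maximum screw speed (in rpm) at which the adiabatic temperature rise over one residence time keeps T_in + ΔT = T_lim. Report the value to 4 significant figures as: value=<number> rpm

Q_s = Q / 3600 = 74.2 / 3600 = 0.0206111 kg/s
t_res = M / Q_s = 3.22 ÷ 0.0206111 = 156.226 s
Convert to metres: D = 0.0342 m, h = 0.00511 m
ΔT_a = T_lim − T_in = 349.4 − 234.0 = 115.4 K
γ̇_max² = ΔT_a·ρ·cp / (η·t_res) = [115.4 × 1077 × 1822] / [1405 × 156.226] = 1031.67 s⁻²
γ̇_max = sqrt(1031.67) = 32.1196 s⁻¹
Solve γ̇ = πDN/h for N: N_max = γ̇_max·h/(π·D) = 32.1196 × 0.00511 / (π × 0.0342) = 1.52762 rev/s = 91.657 rpm

value=91.66 rpm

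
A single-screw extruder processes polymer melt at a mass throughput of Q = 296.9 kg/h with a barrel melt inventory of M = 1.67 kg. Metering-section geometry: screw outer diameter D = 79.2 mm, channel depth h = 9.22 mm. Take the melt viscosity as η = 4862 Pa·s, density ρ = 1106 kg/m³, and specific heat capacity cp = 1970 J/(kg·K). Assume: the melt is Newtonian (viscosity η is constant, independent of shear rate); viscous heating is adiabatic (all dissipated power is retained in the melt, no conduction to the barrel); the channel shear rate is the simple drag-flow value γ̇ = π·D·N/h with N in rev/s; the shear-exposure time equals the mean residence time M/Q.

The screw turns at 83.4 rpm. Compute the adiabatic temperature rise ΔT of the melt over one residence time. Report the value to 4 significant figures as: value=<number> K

value=63.58 K

Convert throughput: Q = 296.9 kg/h = 296.9/3600 = 0.0824722 kg/s
t_res = M / Q_s = 1.67 ÷ 0.0824722 = 20.2492 s
Convert to SI: D = 0.0792 m, h = 0.00922 m, N = 83.4/60 = 1.39 rev/s
γ̇ = π·D·N / h = π · 0.0792 · 1.39 / 0.00922 = 37.511 s⁻¹
ΔT = η·γ̇²·t_res/(ρ·cp) = [4862 × 37.511² × 20.2492] / [1106 × 1970] = 63.58 K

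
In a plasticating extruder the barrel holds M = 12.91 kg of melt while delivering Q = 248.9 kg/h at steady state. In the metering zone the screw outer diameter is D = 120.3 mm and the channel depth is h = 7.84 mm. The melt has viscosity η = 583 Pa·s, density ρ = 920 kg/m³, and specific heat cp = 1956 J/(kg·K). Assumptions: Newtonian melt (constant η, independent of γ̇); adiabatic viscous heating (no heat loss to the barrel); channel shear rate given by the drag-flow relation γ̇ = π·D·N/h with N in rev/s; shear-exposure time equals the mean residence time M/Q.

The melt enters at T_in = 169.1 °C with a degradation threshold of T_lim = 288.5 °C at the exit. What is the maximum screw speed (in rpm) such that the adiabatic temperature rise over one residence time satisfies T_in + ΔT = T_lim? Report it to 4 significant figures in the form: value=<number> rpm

Throughput in SI: Q_s = 248.9 kg/h ÷ 3600 s/h = 0.0691389 kg/s
t_res = M / Q_s = 12.91 / 0.0691389 = 186.726 s
Convert to metres: D = 0.1203 m, h = 0.00784 m
Allowable rise: ΔT_a = T_lim − T_in = 288.5 − 169.1 = 119.4 K
γ̇_max² = ΔT_a·ρ·cp / (η·t_res) = [119.4 × 920 × 1956] / [583 × 186.726] = 1973.73 s⁻²
γ̇_max = sqrt(1973.73) = 44.4267 s⁻¹
N_max = γ̇_max·h / (π·D) = 44.4267 · 0.00784 / (π · 0.1203) = 0.921605 rev/s = 55.2963 rpm

value=55.30 rpm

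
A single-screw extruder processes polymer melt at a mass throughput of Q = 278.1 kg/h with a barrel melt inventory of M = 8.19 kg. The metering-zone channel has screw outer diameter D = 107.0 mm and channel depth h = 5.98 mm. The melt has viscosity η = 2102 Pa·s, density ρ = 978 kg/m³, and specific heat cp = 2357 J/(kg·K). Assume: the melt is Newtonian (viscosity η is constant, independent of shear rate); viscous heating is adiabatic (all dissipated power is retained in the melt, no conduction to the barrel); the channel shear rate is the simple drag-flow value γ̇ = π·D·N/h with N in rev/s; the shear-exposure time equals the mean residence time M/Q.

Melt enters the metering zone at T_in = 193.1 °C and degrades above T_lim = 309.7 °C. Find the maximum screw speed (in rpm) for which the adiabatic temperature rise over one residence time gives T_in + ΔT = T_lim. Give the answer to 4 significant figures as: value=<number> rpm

Q_s = Q / 3600 = 278.1 / 3600 = 0.07725 kg/s
t_res = M / Q_s = 8.19 / 0.07725 = 106.019 s
Convert to metres: D = 0.107 m, h = 0.00598 m
Allowable rise: ΔT_a = T_lim − T_in = 309.7 − 193.1 = 116.6 K
γ̇_max² = ΔT_a·ρ·cp / (η·t_res) = [116.6 × 978 × 2357] / [2102 × 106.019] = 1206.09 s⁻²
γ̇_max = √1206.09 = 34.7288 s⁻¹
Solve γ̇ = πDN/h for N: N_max = γ̇_max·h/(π·D) = 34.7288 × 0.00598 / (π × 0.107) = 0.617813 rev/s = 37.0688 rpm

value=37.07 rpm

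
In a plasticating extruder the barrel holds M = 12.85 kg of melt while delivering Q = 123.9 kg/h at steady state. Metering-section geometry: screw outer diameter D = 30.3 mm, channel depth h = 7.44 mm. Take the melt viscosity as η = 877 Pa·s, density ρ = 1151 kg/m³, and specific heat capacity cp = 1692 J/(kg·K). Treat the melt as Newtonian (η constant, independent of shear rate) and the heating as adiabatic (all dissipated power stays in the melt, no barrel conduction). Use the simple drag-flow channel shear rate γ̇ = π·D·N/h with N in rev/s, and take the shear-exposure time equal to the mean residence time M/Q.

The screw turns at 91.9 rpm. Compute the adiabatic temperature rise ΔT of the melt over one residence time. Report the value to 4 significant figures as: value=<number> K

value=64.57 K

Q_s = Q / 3600 = 123.9 / 3600 = 0.0344167 kg/s
Mean residence time: t_res = M/Q_s = 12.85 kg / 0.0344167 kg/s = 373.366 s
Convert to SI: D = 0.0303 m, h = 0.00744 m, N = 91.9/60 = 1.53167 rev/s
γ̇ = π·D·N / h = π · 0.0303 · 1.53167 / 0.00744 = 19.5967 s⁻¹
ΔT = η·γ̇²·t_res / (ρ·cp) = 877 · (19.5967)² · 373.366 / (1151 · 1692) = 64.5693 K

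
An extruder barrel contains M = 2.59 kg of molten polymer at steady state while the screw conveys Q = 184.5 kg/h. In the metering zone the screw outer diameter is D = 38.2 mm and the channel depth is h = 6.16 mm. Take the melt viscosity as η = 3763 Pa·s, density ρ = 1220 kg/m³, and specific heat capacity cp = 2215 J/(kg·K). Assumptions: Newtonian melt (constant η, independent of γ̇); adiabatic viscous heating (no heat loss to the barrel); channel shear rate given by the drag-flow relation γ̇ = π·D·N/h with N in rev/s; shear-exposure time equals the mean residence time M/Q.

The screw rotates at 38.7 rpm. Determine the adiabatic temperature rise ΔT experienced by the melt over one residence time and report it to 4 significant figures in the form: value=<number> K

Q_s = Q / 3600 = 184.5 / 3600 = 0.05125 kg/s
Mean residence time: t_res = M/Q_s = 2.59 kg / 0.05125 kg/s = 50.5366 s
Convert to SI: D = 0.0382 m, h = 0.00616 m, N = 38.7/60 = 0.645 rev/s
γ̇ = π·D·N / h = π · 0.0382 · 0.645 / 0.00616 = 12.5659 s⁻¹
ΔT = η·γ̇²·t_res / (ρ·cp) = 3763 · (12.5659)² · 50.5366 / (1220 · 2215) = 11.112 K

value=11.11 K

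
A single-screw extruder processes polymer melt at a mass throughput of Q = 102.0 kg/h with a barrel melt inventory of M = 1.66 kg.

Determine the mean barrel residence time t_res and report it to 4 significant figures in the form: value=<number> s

value=58.59 s

Convert throughput: Q = 102.0 kg/h = 102.0/3600 = 0.0283333 kg/s
t_res = M / Q_s = 1.66 / 0.0283333 = 58.5882 s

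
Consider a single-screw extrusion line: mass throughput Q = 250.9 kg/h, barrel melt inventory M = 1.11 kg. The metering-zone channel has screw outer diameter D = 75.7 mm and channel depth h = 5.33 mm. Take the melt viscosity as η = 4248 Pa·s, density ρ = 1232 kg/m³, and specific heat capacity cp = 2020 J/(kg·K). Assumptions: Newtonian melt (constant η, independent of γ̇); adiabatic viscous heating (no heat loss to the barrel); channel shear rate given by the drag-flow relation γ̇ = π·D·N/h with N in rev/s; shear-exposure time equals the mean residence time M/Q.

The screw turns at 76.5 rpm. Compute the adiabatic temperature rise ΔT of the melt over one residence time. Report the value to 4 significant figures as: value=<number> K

Throughput in SI: Q_s = 250.9 kg/h ÷ 3600 s/h = 0.0696944 kg/s
Mean residence time: t_res = M/Q_s = 1.11 kg / 0.0696944 kg/s = 15.9267 s
Geometry in metres: D = 75.7 mm → 0.0757 m, h = 5.33 mm → 0.00533 m; screw speed N = 76.5 rpm = 1.275 rev/s
Shear rate: γ̇ = πDN/h = π·0.0757·1.275/0.00533 = 56.8891 s⁻¹
ΔT = η·γ̇²·t_res / (ρ·cp) = 4248 · (56.8891)² · 15.9267 / (1232 · 2020) = 87.9842 K

value=87.98 K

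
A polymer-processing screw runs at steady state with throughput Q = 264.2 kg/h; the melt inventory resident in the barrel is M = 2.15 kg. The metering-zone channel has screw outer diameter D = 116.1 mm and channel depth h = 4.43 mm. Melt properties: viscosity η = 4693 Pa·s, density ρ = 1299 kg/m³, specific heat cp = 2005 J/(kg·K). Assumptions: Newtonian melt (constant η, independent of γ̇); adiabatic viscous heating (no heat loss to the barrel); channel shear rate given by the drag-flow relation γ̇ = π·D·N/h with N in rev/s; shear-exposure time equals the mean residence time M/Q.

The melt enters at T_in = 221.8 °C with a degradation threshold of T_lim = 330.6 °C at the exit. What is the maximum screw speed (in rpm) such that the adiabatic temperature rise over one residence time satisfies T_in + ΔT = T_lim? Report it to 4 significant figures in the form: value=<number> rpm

value=33.08 rpm

Q_s = Q / 3600 = 264.2 / 3600 = 0.0733889 kg/s
t_res = M / Q_s = 2.15 / 0.0733889 = 29.296 s
Convert to metres: D = 0.1161 m, h = 0.00443 m
ΔT_a = T_lim − T_in = 330.6 °C − 221.8 °C = 108.8 K
Invert ΔT = ηγ̇²t_res/(ρcp) for γ̇: γ̇_max² = ΔT_a ρ cp / (η t_res) = 108.8·1299·2005 / (4693·29.296) = 2061.07 s⁻²
Take the square root: γ̇_max = √(2061.07) = 45.3991 s⁻¹
N_max = γ̇_max·h / (π·D) = 45.3991 · 0.00443 / (π · 0.1161) = 0.551402 rev/s = 33.0841 rpm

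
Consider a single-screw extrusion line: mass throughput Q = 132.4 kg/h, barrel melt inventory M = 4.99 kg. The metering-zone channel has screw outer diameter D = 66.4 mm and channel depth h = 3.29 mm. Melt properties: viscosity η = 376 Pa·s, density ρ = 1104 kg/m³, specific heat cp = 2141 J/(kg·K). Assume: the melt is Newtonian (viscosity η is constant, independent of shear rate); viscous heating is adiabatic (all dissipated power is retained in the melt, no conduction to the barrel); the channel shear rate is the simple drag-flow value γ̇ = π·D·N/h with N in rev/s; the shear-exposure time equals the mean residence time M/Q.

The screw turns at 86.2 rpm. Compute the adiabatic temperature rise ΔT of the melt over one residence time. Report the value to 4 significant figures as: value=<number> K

value=179.1 K

Throughput in SI: Q_s = 132.4 kg/h ÷ 3600 s/h = 0.0367778 kg/s
Mean residence time: t_res = M/Q_s = 4.99 kg / 0.0367778 kg/s = 135.68 s
D = 66.4 mm = 0.0664 m;  h = 3.29 mm = 0.00329 m;  N = 86.2 rpm / 60 = 1.43667 rev/s
Shear rate: γ̇ = πDN/h = π·0.0664·1.43667/0.00329 = 91.0915 s⁻¹
Adiabatic rise: ΔT = η γ̇² t_res / (ρ cp) = 376·(91.0915)²·135.68 / (1104·2141) = 179.091 K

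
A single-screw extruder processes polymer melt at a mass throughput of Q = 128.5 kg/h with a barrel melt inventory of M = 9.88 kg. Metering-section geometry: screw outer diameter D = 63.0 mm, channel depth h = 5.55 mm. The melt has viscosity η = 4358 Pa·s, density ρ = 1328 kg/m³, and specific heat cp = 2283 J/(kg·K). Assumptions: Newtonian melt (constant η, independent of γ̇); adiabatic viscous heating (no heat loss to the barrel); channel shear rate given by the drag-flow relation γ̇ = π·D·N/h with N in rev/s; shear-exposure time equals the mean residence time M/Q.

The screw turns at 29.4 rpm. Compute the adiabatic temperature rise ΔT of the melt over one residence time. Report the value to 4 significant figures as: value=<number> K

Q_s = Q / 3600 = 128.5 / 3600 = 0.0356944 kg/s
t_res = M / Q_s = 9.88 / 0.0356944 = 276.794 s
D = 63.0 mm = 0.063 m;  h = 5.55 mm = 0.00555 m;  N = 29.4 rpm / 60 = 0.49 rev/s
Shear rate: γ̇ = πDN/h = π·0.063·0.49/0.00555 = 17.474 s⁻¹
Adiabatic rise: ΔT = η γ̇² t_res / (ρ cp) = 4358·(17.474)²·276.794 / (1328·2283) = 121.486 K

value=121.5 K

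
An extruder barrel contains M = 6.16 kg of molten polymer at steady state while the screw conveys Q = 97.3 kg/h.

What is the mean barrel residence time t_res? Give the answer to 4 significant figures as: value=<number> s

Q_s = Q / 3600 = 97.3 / 3600 = 0.0270278 kg/s
t_res = M / Q_s = 6.16 ÷ 0.0270278 = 227.914 s

value=227.9 s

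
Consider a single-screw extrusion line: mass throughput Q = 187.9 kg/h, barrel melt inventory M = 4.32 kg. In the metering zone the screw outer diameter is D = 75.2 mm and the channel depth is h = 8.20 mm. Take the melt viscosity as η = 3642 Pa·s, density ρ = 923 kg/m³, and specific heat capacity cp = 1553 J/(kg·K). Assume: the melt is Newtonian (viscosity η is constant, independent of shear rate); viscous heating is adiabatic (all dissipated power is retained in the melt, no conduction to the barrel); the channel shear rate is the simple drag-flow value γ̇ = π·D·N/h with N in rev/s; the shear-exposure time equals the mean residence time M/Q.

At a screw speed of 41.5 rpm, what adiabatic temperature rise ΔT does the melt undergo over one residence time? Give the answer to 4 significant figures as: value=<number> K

value=83.51 K

Convert throughput: Q = 187.9 kg/h = 187.9/3600 = 0.0521944 kg/s
Mean residence time: t_res = M/Q_s = 4.32 kg / 0.0521944 kg/s = 82.7674 s
Geometry in metres: D = 75.2 mm → 0.0752 m, h = 8.20 mm → 0.0082 m; screw speed N = 41.5 rpm = 0.691667 rev/s
γ̇ = π D N / h = (π)(0.0752)(0.691667) / 0.0082 = 19.9274 s⁻¹
Adiabatic rise: ΔT = η γ̇² t_res / (ρ cp) = 3642·(19.9274)²·82.7674 / (923·1553) = 83.5079 K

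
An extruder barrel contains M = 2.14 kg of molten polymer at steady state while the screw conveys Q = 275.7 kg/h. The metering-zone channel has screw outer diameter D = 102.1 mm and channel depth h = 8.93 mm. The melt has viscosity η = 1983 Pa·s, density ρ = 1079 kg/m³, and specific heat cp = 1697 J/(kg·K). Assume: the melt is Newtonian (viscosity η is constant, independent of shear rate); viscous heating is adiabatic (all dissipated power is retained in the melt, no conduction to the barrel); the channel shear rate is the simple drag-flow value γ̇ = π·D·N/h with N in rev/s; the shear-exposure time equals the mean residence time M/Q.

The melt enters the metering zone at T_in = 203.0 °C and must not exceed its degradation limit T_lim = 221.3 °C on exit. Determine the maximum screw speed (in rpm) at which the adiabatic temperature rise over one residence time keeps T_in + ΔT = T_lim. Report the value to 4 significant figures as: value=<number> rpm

Convert throughput: Q = 275.7 kg/h = 275.7/3600 = 0.0765833 kg/s
t_res = M / Q_s = 2.14 ÷ 0.0765833 = 27.9434 s
Geometry in SI: D = 102.1 mm → 0.1021 m, h = 8.93 mm → 0.00893 m
ΔT_a = T_lim − T_in = 221.3 °C − 203.0 °C = 18.3 K
Invert ΔT = ηγ̇²t_res/(ρcp) for γ̇: γ̇_max² = ΔT_a ρ cp / (η t_res) = 18.3·1079·1697 / (1983·27.9434) = 604.717 s⁻²
Take the square root: γ̇_max = √(604.717) = 24.591 s⁻¹
Solve γ̇ = πDN/h for N: N_max = γ̇_max·h/(π·D) = 24.591 × 0.00893 / (π × 0.1021) = 0.684624 rev/s = 41.0774 rpm

value=41.08 rpm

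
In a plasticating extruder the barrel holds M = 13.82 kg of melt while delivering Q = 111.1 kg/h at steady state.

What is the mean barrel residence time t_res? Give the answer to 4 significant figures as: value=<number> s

Convert throughput: Q = 111.1 kg/h = 111.1/3600 = 0.0308611 kg/s
t_res = M / Q_s = 13.82 / 0.0308611 = 447.813 s

value=447.8 s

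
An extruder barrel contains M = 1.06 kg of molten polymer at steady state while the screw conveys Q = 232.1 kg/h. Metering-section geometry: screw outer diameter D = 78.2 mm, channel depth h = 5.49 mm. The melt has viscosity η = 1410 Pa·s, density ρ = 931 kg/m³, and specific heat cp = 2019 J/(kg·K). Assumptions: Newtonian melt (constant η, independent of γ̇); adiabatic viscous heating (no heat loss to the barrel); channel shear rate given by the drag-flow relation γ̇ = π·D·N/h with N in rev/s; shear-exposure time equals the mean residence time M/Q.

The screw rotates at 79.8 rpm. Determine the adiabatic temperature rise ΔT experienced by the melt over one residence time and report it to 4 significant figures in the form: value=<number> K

value=43.69 K

Throughput in SI: Q_s = 232.1 kg/h ÷ 3600 s/h = 0.0644722 kg/s
Mean residence time: t_res = M/Q_s = 1.06 kg / 0.0644722 kg/s = 16.4412 s
Geometry in metres: D = 78.2 mm → 0.0782 m, h = 5.49 mm → 0.00549 m; screw speed N = 79.8 rpm = 1.33 rev/s
γ̇ = π·D·N / h = π · 0.0782 · 1.33 / 0.00549 = 59.5163 s⁻¹
ΔT = η·γ̇²·t_res/(ρ·cp) = [1410 × 59.5163² × 16.4412] / [931 × 2019] = 43.6856 K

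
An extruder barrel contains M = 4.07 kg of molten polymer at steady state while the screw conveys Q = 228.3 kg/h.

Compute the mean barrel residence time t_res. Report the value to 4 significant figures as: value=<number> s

Throughput in SI: Q_s = 228.3 kg/h ÷ 3600 s/h = 0.0634167 kg/s
t_res = M / Q_s = 4.07 ÷ 0.0634167 = 64.1787 s

value=64.18 s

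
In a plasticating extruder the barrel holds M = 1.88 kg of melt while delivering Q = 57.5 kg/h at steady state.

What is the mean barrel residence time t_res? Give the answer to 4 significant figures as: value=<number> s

value=117.7 s

Convert throughput: Q = 57.5 kg/h = 57.5/3600 = 0.0159722 kg/s
t_res = M / Q_s = 1.88 / 0.0159722 = 117.704 s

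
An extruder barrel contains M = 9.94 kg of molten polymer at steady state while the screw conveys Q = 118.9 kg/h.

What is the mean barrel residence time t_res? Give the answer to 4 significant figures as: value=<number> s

value=301.0 s

Q_s = Q / 3600 = 118.9 / 3600 = 0.0330278 kg/s
t_res = M / Q_s = 9.94 ÷ 0.0330278 = 300.959 s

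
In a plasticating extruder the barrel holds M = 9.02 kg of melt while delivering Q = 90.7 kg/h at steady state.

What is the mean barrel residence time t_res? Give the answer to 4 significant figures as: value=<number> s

Q_s = Q / 3600 = 90.7 / 3600 = 0.0251944 kg/s
Mean residence time: t_res = M/Q_s = 9.02 kg / 0.0251944 kg/s = 358.015 s

value=358.0 s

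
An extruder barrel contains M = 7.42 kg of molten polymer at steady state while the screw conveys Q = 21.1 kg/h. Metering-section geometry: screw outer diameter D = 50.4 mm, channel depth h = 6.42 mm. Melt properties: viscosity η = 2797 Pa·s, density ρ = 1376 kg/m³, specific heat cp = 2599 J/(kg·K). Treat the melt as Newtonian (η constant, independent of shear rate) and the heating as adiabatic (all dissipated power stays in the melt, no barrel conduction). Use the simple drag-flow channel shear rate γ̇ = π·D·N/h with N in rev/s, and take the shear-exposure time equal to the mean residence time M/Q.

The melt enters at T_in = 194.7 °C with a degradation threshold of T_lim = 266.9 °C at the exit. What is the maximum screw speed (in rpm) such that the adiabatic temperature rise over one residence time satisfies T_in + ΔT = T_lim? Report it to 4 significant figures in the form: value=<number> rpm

Convert throughput: Q = 21.1 kg/h = 21.1/3600 = 0.00586111 kg/s
Mean residence time: t_res = M/Q_s = 7.42 kg / 0.00586111 kg/s = 1265.97 s
D = 50.4 mm = 0.0504 m;  h = 6.42 mm = 0.00642 m
ΔT_a = T_lim − T_in = 266.9 − 194.7 = 72.2 K
γ̇_max² = ΔT_a·ρ·cp/(η·t_res) = 72.2·1376·2599/(2797·1265.97) = 72.9198 s⁻²
Take the square root: γ̇_max = √(72.9198) = 8.53931 s⁻¹
Solve γ̇ = πDN/h for N: N_max = γ̇_max·h/(π·D) = 8.53931 × 0.00642 / (π × 0.0504) = 0.34624 rev/s = 20.7744 rpm

value=20.77 rpm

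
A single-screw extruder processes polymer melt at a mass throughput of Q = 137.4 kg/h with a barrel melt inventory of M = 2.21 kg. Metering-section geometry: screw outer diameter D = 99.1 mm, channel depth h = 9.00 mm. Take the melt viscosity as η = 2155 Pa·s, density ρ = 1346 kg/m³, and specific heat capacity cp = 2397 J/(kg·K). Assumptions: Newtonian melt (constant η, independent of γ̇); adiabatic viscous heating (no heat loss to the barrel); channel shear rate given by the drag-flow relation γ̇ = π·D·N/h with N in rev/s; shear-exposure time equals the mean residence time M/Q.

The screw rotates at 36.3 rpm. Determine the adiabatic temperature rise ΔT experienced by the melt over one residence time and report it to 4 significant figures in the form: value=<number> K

value=16.94 K

Convert throughput: Q = 137.4 kg/h = 137.4/3600 = 0.0381667 kg/s
t_res = M / Q_s = 2.21 ÷ 0.0381667 = 57.9039 s
D = 99.1 mm = 0.0991 m;  h = 9.00 mm = 0.009 m;  N = 36.3 rpm / 60 = 0.605 rev/s
γ̇ = π D N / h = (π)(0.0991)(0.605) / 0.009 = 20.9284 s⁻¹
ΔT = η·γ̇²·t_res/(ρ·cp) = [2155 × 20.9284² × 57.9039] / [1346 × 2397] = 16.9401 K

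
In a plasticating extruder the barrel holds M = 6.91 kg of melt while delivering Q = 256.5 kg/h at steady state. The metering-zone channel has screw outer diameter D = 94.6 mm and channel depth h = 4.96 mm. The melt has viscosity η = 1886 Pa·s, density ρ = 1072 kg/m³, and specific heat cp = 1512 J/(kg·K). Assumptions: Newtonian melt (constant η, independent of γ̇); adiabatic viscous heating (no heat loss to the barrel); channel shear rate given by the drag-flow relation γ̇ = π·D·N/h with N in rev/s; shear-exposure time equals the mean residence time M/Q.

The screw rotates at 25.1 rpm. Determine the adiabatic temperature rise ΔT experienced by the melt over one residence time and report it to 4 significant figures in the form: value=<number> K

Convert throughput: Q = 256.5 kg/h = 256.5/3600 = 0.07125 kg/s
t_res = M / Q_s = 6.91 / 0.07125 = 96.9825 s
Convert to SI: D = 0.0946 m, h = 0.00496 m, N = 25.1/60 = 0.418333 rev/s
γ̇ = π D N / h = (π)(0.0946)(0.418333) / 0.00496 = 25.0658 s⁻¹
Adiabatic rise: ΔT = η γ̇² t_res / (ρ cp) = 1886·(25.0658)²·96.9825 / (1072·1512) = 70.9009 K

value=70.90 K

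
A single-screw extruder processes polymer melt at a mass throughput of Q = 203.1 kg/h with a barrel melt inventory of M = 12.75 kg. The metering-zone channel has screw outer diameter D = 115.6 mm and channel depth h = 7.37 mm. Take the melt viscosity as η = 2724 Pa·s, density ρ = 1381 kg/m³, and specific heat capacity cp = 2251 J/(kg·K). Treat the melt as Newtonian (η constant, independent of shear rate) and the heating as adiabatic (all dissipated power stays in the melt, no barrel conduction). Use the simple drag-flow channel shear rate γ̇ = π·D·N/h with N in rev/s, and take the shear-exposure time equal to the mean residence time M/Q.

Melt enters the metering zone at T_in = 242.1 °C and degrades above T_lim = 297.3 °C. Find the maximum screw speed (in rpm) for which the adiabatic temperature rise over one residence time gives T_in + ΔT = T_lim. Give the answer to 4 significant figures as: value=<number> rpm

Throughput in SI: Q_s = 203.1 kg/h ÷ 3600 s/h = 0.0564167 kg/s
t_res = M / Q_s = 12.75 ÷ 0.0564167 = 225.997 s
Geometry in SI: D = 115.6 mm → 0.1156 m, h = 7.37 mm → 0.00737 m
ΔT_a = T_lim − T_in = 297.3 °C − 242.1 °C = 55.2 K
γ̇_max² = ΔT_a·ρ·cp/(η·t_res) = 55.2·1381·2251/(2724·225.997) = 278.739 s⁻²
Take the square root: γ̇_max = √(278.739) = 16.6955 s⁻¹
N_max = γ̇_max h / (πD) = 16.6955·0.00737/(π·0.1156) = 0.338812 rev/s → ×60 = 20.3287 rpm

value=20.33 rpm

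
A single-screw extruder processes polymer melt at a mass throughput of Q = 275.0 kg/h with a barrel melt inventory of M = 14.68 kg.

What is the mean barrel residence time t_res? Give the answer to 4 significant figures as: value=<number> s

value=192.2 s

Throughput in SI: Q_s = 275.0 kg/h ÷ 3600 s/h = 0.0763889 kg/s
t_res = M / Q_s = 14.68 / 0.0763889 = 192.175 s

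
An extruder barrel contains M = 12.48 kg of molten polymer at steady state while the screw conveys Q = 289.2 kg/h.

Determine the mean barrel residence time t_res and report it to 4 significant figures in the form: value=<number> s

value=155.4 s

Throughput in SI: Q_s = 289.2 kg/h ÷ 3600 s/h = 0.0803333 kg/s
Mean residence time: t_res = M/Q_s = 12.48 kg / 0.0803333 kg/s = 155.353 s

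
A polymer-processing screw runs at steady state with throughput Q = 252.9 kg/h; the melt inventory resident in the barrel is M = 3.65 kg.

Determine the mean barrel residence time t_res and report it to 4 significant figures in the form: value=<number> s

Convert throughput: Q = 252.9 kg/h = 252.9/3600 = 0.07025 kg/s
Mean residence time: t_res = M/Q_s = 3.65 kg / 0.07025 kg/s = 51.9573 s

value=51.96 s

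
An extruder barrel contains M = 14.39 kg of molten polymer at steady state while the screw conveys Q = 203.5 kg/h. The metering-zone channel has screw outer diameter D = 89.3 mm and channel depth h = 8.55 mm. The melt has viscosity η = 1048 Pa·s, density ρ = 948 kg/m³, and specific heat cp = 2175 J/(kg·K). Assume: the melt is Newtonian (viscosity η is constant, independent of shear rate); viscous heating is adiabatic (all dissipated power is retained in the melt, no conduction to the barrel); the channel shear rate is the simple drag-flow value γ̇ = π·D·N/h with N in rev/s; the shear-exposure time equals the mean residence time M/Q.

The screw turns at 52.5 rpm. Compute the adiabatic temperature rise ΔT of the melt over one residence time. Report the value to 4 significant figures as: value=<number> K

value=106.7 K

Q_s = Q / 3600 = 203.5 / 3600 = 0.0565278 kg/s
t_res = M / Q_s = 14.39 ÷ 0.0565278 = 254.565 s
Convert to SI: D = 0.0893 m, h = 0.00855 m, N = 52.5/60 = 0.875 rev/s
Shear rate: γ̇ = πDN/h = π·0.0893·0.875/0.00855 = 28.7107 s⁻¹
Adiabatic rise: ΔT = η γ̇² t_res / (ρ cp) = 1048·(28.7107)²·254.565 / (948·2175) = 106.654 K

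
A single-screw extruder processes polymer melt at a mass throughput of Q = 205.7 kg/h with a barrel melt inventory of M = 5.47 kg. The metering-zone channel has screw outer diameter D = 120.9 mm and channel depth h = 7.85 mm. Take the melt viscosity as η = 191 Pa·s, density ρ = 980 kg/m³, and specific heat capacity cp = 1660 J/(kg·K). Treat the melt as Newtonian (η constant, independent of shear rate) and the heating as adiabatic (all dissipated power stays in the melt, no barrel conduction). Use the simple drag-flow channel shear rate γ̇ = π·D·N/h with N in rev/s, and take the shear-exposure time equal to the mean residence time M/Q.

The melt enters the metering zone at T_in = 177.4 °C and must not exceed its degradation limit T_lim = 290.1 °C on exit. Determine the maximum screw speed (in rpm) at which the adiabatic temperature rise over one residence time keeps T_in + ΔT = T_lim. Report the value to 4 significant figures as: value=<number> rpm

value=124.2 rpm

Throughput in SI: Q_s = 205.7 kg/h ÷ 3600 s/h = 0.0571389 kg/s
Mean residence time: t_res = M/Q_s = 5.47 kg / 0.0571389 kg/s = 95.7316 s
D = 120.9 mm = 0.1209 m;  h = 7.85 mm = 0.00785 m
Allowable rise: ΔT_a = T_lim − T_in = 290.1 − 177.4 = 112.7 K
Invert ΔT = ηγ̇²t_res/(ρcp) for γ̇: γ̇_max² = ΔT_a ρ cp / (η t_res) = 112.7·980·1660 / (191·95.7316) = 10027 s⁻²
γ̇_max = sqrt(10027) = 100.135 s⁻¹
N_max = γ̇_max h / (πD) = 100.135·0.00785/(π·0.1209) = 2.06956 rev/s → ×60 = 124.174 rpm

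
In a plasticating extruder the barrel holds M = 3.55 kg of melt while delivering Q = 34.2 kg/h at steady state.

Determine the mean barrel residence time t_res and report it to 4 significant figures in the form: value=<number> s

Convert throughput: Q = 34.2 kg/h = 34.2/3600 = 0.0095 kg/s
t_res = M / Q_s = 3.55 / 0.0095 = 373.684 s

value=373.7 s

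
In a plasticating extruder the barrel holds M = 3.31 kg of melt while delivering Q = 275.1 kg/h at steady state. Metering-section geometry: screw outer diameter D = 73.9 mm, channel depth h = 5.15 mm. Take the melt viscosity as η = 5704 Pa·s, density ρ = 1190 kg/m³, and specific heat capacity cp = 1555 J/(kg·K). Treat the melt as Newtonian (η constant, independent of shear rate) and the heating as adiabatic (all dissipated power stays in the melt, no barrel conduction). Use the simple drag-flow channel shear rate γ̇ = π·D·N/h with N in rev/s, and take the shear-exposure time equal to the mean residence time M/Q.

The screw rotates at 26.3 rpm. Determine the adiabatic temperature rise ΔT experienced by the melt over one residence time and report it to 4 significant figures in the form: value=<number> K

value=52.13 K

Convert throughput: Q = 275.1 kg/h = 275.1/3600 = 0.0764167 kg/s
t_res = M / Q_s = 3.31 ÷ 0.0764167 = 43.3152 s
Convert to SI: D = 0.0739 m, h = 0.00515 m, N = 26.3/60 = 0.438333 rev/s
γ̇ = π D N / h = (π)(0.0739)(0.438333) / 0.00515 = 19.7602 s⁻¹
ΔT = η·γ̇²·t_res / (ρ·cp) = 5704 · (19.7602)² · 43.3152 / (1190 · 1555) = 52.1345 K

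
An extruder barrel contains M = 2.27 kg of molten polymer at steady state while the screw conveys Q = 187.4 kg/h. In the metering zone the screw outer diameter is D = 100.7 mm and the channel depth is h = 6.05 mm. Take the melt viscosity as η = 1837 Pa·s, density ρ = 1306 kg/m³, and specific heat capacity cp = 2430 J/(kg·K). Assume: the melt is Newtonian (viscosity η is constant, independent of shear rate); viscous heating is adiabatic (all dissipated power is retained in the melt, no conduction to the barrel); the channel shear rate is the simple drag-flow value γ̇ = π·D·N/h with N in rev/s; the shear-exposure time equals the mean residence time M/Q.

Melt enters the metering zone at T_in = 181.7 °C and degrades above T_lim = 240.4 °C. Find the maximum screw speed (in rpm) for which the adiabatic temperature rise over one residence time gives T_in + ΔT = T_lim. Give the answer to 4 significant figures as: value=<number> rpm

value=55.33 rpm

Q_s = Q / 3600 = 187.4 / 3600 = 0.0520556 kg/s
t_res = M / Q_s = 2.27 / 0.0520556 = 43.6073 s
Convert to metres: D = 0.1007 m, h = 0.00605 m
Allowable rise: ΔT_a = T_lim − T_in = 240.4 − 181.7 = 58.7 K
Invert ΔT = ηγ̇²t_res/(ρcp) for γ̇: γ̇_max² = ΔT_a ρ cp / (η t_res) = 58.7·1306·2430 / (1837·43.6073) = 2325.52 s⁻²
γ̇_max = √2325.52 = 48.2236 s⁻¹
N_max = γ̇_max h / (πD) = 48.2236·0.00605/(π·0.1007) = 0.922223 rev/s → ×60 = 55.3334 rpm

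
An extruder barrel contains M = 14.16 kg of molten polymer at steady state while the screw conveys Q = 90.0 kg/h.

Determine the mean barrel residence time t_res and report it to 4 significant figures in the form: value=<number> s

Convert throughput: Q = 90.0 kg/h = 90.0/3600 = 0.025 kg/s
t_res = M / Q_s = 14.16 ÷ 0.025 = 566.4 s

value=566.4 s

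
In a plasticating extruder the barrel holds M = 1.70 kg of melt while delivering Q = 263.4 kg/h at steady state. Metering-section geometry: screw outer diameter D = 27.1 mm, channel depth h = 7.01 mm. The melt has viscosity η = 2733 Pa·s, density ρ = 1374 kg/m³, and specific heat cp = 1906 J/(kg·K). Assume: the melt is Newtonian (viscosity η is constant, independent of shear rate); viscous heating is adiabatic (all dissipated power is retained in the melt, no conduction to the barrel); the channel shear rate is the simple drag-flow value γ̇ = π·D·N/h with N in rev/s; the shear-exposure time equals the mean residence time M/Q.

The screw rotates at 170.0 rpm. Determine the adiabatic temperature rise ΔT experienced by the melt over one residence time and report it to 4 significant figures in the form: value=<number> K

value=28.71 K

Throughput in SI: Q_s = 263.4 kg/h ÷ 3600 s/h = 0.0731667 kg/s
Mean residence time: t_res = M/Q_s = 1.70 kg / 0.0731667 kg/s = 23.2346 s
Geometry in metres: D = 27.1 mm → 0.0271 m, h = 7.01 mm → 0.00701 m; screw speed N = 170.0 rpm = 2.83333 rev/s
γ̇ = π·D·N / h = π · 0.0271 · 2.83333 / 0.00701 = 34.4111 s⁻¹
ΔT = η·γ̇²·t_res/(ρ·cp) = [2733 × 34.4111² × 23.2346] / [1374 × 1906] = 28.712 K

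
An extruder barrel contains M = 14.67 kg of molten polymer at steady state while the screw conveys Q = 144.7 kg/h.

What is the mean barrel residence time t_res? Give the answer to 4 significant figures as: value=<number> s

Q_s = Q / 3600 = 144.7 / 3600 = 0.0401944 kg/s
t_res = M / Q_s = 14.67 ÷ 0.0401944 = 364.976 s

value=365.0 s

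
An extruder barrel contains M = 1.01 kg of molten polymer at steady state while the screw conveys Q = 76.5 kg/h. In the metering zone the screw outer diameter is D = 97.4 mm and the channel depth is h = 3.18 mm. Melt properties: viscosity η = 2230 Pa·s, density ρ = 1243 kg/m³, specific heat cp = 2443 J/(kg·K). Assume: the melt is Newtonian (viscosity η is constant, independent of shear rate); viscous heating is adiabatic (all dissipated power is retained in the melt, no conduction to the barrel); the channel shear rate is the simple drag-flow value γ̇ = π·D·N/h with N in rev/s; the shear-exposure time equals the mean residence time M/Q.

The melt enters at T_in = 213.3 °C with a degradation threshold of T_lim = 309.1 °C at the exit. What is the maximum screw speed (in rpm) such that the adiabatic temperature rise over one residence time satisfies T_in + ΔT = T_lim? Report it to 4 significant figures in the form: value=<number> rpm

value=32.67 rpm

Q_s = Q / 3600 = 76.5 / 3600 = 0.02125 kg/s
Mean residence time: t_res = M/Q_s = 1.01 kg / 0.02125 kg/s = 47.5294 s
D = 97.4 mm = 0.0974 m;  h = 3.18 mm = 0.00318 m
ΔT_a = T_lim − T_in = 309.1 − 213.3 = 95.8 K
γ̇_max² = ΔT_a·ρ·cp/(η·t_res) = 95.8·1243·2443/(2230·47.5294) = 2744.69 s⁻²
Take the square root: γ̇_max = √(2744.69) = 52.3898 s⁻¹
N_max = γ̇_max·h / (π·D) = 52.3898 · 0.00318 / (π · 0.0974) = 0.544458 rev/s = 32.6675 rpm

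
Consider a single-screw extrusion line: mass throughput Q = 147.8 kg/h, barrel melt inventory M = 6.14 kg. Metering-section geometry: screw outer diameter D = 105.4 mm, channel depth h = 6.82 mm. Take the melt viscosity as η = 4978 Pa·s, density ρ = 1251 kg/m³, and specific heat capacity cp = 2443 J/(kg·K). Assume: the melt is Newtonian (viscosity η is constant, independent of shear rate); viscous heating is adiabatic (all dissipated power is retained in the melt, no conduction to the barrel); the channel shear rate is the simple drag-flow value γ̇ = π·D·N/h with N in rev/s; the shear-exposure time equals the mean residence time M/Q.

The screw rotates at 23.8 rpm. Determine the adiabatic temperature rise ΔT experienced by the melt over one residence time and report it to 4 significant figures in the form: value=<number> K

Q_s = Q / 3600 = 147.8 / 3600 = 0.0410556 kg/s
t_res = M / Q_s = 6.14 ÷ 0.0410556 = 149.553 s
D = 105.4 mm = 0.1054 m;  h = 6.82 mm = 0.00682 m;  N = 23.8 rpm / 60 = 0.396667 rev/s
Shear rate: γ̇ = πDN/h = π·0.1054·0.396667/0.00682 = 19.2589 s⁻¹
ΔT = η·γ̇²·t_res/(ρ·cp) = [4978 × 19.2589² × 149.553] / [1251 × 2443] = 90.3513 K

value=90.35 K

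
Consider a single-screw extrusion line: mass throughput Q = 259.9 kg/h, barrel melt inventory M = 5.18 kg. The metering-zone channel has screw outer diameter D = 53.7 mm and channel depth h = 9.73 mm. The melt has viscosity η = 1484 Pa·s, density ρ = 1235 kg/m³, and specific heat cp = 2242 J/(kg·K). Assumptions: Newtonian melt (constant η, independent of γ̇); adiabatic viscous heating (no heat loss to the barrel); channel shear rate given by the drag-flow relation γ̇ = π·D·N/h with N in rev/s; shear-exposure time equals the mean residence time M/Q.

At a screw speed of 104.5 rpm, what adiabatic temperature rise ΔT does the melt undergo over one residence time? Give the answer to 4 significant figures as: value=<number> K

Throughput in SI: Q_s = 259.9 kg/h ÷ 3600 s/h = 0.0721944 kg/s
t_res = M / Q_s = 5.18 ÷ 0.0721944 = 71.7507 s
Convert to SI: D = 0.0537 m, h = 0.00973 m, N = 104.5/60 = 1.74167 rev/s
γ̇ = π D N / h = (π)(0.0537)(1.74167) / 0.00973 = 30.1979 s⁻¹
ΔT = η·γ̇²·t_res / (ρ·cp) = 1484 · (30.1979)² · 71.7507 / (1235 · 2242) = 35.0679 K

value=35.07 K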